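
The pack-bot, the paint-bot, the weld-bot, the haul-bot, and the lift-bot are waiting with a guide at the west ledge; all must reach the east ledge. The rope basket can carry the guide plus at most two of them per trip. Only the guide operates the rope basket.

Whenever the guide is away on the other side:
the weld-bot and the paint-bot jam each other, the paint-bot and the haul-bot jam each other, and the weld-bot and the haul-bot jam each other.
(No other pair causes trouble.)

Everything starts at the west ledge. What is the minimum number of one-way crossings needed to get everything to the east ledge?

7

Counting alone: the guide can take at most 2 across per trip to the east ledge, so moving all 5 needs at least 3 loaded trips out, with a return between consecutive ones — at least 5 crossings.
The safety rule pushes this higher. Following every safe sequence of crossings, the most of the 5 that can be at the east ledge as the rope basket arrives there on crossing 5 is 4 — never all 5.
So no plan with fewer than 7 crossings exists, and this one achieves 7:
1. Guide goes to the east ledge with the paint-bot and the weld-bot.  [the west ledge: the haul-bot, the lift-bot, the pack-bot | the east ledge: the paint-bot, the weld-bot]
2. Guide goes back to the west ledge with the paint-bot.  [the west ledge: the haul-bot, the lift-bot, the pack-bot, the paint-bot | the east ledge: the weld-bot]
3. Guide goes to the east ledge with the pack-bot and the paint-bot.  [the west ledge: the haul-bot, the lift-bot | the east ledge: the pack-bot, the paint-bot, the weld-bot]
4. Guide goes back to the west ledge with the paint-bot.  [the west ledge: the haul-bot, the lift-bot, the paint-bot | the east ledge: the pack-bot, the weld-bot]
5. Guide goes to the east ledge with the lift-bot and the paint-bot.  [the west ledge: the haul-bot | the east ledge: the lift-bot, the pack-bot, the paint-bot, the weld-bot]
6. Guide goes back to the west ledge with the paint-bot.  [the west ledge: the haul-bot, the paint-bot | the east ledge: the lift-bot, the pack-bot, the weld-bot]
7. Guide goes to the east ledge with the haul-bot and the paint-bot.  [the west ledge: — | the east ledge: the haul-bot, the lift-bot, the pack-bot, the paint-bot, the weld-bot]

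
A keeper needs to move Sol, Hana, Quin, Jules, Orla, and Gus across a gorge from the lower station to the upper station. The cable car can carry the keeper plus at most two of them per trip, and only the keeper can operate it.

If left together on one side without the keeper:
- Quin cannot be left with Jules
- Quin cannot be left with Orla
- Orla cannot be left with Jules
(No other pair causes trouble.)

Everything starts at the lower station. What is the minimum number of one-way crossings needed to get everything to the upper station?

Counting alone: the keeper can take at most 2 across per trip to the upper station, so moving all 6 needs at least 3 loaded trips out, with a return between consecutive ones — at least 5 crossings.
The safety rule pushes this higher. Following every safe sequence of crossings, the most of the 6 that can be at the upper station as the cable car arrives there on crossings 5, 7 is 4, 5 respectively — never all 6.
So no plan with fewer than 9 crossings exists, and this one achieves 9:
1. Keeper goes to the upper station with Jules and Quin.
2. Keeper goes back to the lower station with Quin.
3. Keeper goes to the upper station with Quin and Sol.
4. Keeper goes back to the lower station with Quin.
5. Keeper goes to the upper station with Hana and Quin.
6. Keeper goes back to the lower station with Quin.
7. Keeper goes to the upper station with Gus and Quin.
8. Keeper goes back to the lower station with Quin.
9. Keeper goes to the upper station with Orla and Quin.

9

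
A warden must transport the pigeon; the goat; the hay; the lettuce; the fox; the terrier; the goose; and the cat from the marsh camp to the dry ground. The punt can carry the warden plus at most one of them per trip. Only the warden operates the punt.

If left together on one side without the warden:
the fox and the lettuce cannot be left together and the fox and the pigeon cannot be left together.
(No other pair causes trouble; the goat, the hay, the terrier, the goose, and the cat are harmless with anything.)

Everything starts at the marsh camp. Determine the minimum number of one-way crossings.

17

Counting alone: the warden can take at most 1 across per trip to the dry ground, so moving all 8 needs at least 8 loaded trips out, with a return between consecutive ones — at least 15 crossings.
The safety rule pushes this higher. Following every safe sequence of crossings, the most of the 8 that can be at the dry ground as the punt arrives there on crossing 15 is 7 — never all 8.
So no plan with fewer than 17 crossings exists, and this one achieves 17:
1. Warden goes to the dry ground with the fox.
2. Warden goes back to the marsh camp alone.
3. Warden goes to the dry ground with the pigeon.
4. Warden goes back to the marsh camp with the fox.
5. Warden goes to the dry ground with the lettuce.
6. Warden goes back to the marsh camp alone.
7. Warden goes to the dry ground with the goat.
8. Warden goes back to the marsh camp alone.
9. Warden goes to the dry ground with the hay.
10. Warden goes back to the marsh camp alone.
11. Warden goes to the dry ground with the terrier.
12. Warden goes back to the marsh camp alone.
13. Warden goes to the dry ground with the goose.
14. Warden goes back to the marsh camp alone.
15. Warden goes to the dry ground with the cat.
16. Warden goes back to the marsh camp alone.
17. Warden goes to the dry ground with the fox.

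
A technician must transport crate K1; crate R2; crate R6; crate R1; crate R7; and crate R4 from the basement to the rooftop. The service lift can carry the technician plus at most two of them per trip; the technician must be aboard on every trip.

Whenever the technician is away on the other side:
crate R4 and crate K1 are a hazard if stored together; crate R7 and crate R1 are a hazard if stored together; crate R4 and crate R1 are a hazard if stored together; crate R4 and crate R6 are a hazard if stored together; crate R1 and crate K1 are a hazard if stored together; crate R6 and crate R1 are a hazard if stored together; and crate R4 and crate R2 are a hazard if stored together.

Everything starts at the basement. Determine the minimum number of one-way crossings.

Counting alone: the technician can take at most 2 across per trip to the rooftop, so moving all 6 needs at least 3 loaded trips out, with a return between consecutive ones — at least 5 crossings.
The safety rule pushes this higher. Following every safe sequence of crossings, the most of the 6 that can be at the rooftop as the service lift arrives there on crossings 5, 7 is 4, 5 respectively — never all 6.
So no plan with fewer than 9 crossings exists, and this one achieves 9:
1. Technician goes to the rooftop with crate R1 and crate R4.  [the basement: crate K1, crate R2, crate R6, crate R7 | the rooftop: crate R1, crate R4]
2. Technician goes back to the basement with crate R1.  [the basement: crate K1, crate R1, crate R2, crate R6, crate R7 | the rooftop: crate R4]
3. Technician goes to the rooftop with crate R1 and crate R2.  [the basement: crate K1, crate R6, crate R7 | the rooftop: crate R1, crate R2, crate R4]
4. Technician goes back to the basement with crate R4.  [the basement: crate K1, crate R4, crate R6, crate R7 | the rooftop: crate R1, crate R2]
5. Technician goes to the rooftop with crate K1 and crate R6.  [the basement: crate R4, crate R7 | the rooftop: crate K1, crate R1, crate R2, crate R6]
6. Technician goes back to the basement with crate R1.  [the basement: crate R1, crate R4, crate R7 | the rooftop: crate K1, crate R2, crate R6]
7. Technician goes to the rooftop with crate R1 and crate R7.  [the basement: crate R4 | the rooftop: crate K1, crate R1, crate R2, crate R6, crate R7]
8. Technician goes back to the basement with crate R1.  [the basement: crate R1, crate R4 | the rooftop: crate K1, crate R2, crate R6, crate R7]
9. Technician goes to the rooftop with crate R1 and crate R4.  [the basement: — | the rooftop: crate K1, crate R1, crate R2, crate R4, crate R6, crate R7]

9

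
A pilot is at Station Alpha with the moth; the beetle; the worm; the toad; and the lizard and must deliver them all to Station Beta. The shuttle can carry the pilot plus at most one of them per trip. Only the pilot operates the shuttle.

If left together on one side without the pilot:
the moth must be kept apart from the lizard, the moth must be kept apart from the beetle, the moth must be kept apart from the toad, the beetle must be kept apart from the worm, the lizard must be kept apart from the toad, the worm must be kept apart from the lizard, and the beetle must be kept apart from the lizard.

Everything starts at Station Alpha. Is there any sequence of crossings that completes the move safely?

No

Whatever the first load, the items left behind include a forbidden pair without the pilot. No opening move is safe, so no plan exists.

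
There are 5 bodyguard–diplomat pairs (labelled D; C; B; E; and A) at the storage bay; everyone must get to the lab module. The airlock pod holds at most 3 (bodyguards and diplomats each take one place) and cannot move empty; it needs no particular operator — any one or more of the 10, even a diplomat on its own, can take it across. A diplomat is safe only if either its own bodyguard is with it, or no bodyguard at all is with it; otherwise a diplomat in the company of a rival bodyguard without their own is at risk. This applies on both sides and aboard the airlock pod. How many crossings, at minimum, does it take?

11

Counting alone: each trip to the lab module takes at most 3 across and each return brings at least 1 back, so after t trips out (and t−1 returns) at most 3t − (t−1) of the 10 are across; that first reaches 10 at t = 5, so at least 9 crossings are needed.
The safety rule pushes this higher. Following every safe sequence of crossings, the most of the 10 that can be at the lab module as the airlock pod arrives there on crossing 9 is 9 — never all 10.
So no plan with fewer than 11 crossings exists, and this one achieves 11:
1. bodyguard D and diplomat D cross → the lab module.
2. bodyguard D crosses ← the storage bay.
3. diplomat B, diplomat C, and diplomat E cross → the lab module.
4. diplomat D crosses ← the storage bay.
5. bodyguard B, bodyguard C, and bodyguard E cross → the lab module.
6. bodyguard C and diplomat C cross ← the storage bay.
7. bodyguard A, bodyguard C, and bodyguard D cross → the lab module.
8. diplomat B crosses ← the storage bay.
9. diplomat C and diplomat D cross → the lab module.
10. diplomat D crosses ← the storage bay.
11. diplomat A, diplomat B, and diplomat D cross → the lab module.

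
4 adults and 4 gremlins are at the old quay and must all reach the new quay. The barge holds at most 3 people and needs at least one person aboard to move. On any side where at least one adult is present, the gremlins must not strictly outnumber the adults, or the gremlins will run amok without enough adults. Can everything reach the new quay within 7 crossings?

Counting alone: each trip to the new quay takes at most 3 across and each return brings at least 1 back, so after t trips out (and t−1 returns) at most 3t − (t−1) of the 8 are across; that first reaches 8 at t = 4, so at least 7 crossings are needed.
The safety rule pushes this higher. Following every safe sequence of crossings, the most of the 8 that can be at the new quay as the barge arrives there on crossing 7 is 7 — never all 8.
So the move cannot be finished within 7 crossings. (The shortest complete plan takes 9:)
1. 2 gremlins → the new quay.  (the old quay: 4A 2G; the new quay: 0A 2G)
2. 1 gremlin ← the old quay.  (the old quay: 4A 3G; the new quay: 0A 1G)
3. 3 gremlins → the new quay.  (the old quay: 4A 0G; the new quay: 0A 4G)
4. 1 gremlin ← the old quay.  (the old quay: 4A 1G; the new quay: 0A 3G)
5. 3 adults → the new quay.  (the old quay: 1A 1G; the new quay: 3A 3G)
6. 1 adult and 1 gremlin ← the old quay.  (the old quay: 2A 2G; the new quay: 2A 2G)
7. 2 adults → the new quay.  (the old quay: 0A 2G; the new quay: 4A 2G)
8. 1 gremlin ← the old quay.  (the old quay: 0A 3G; the new quay: 4A 1G)
9. 3 gremlins → the new quay.  (the old quay: 0A 0G; the new quay: 4A 4G)

No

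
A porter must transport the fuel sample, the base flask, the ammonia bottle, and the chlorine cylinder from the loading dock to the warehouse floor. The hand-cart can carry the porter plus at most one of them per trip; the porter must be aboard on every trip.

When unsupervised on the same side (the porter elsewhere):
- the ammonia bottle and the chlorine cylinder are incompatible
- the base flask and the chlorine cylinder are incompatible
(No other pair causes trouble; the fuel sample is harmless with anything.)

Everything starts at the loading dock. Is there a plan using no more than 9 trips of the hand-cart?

Yes — this plan uses 9 crossings (≤ 9):
1. Porter goes to the warehouse floor with the chlorine cylinder.
2. Porter goes back to the loading dock alone.
3. Porter goes to the warehouse floor with the fuel sample.
4. Porter goes back to the loading dock alone.
5. Porter goes to the warehouse floor with the base flask.
6. Porter goes back to the loading dock with the chlorine cylinder.
7. Porter goes to the warehouse floor with the ammonia bottle.
8. Porter goes back to the loading dock alone.
9. Porter goes to the warehouse floor with the chlorine cylinder.

Yes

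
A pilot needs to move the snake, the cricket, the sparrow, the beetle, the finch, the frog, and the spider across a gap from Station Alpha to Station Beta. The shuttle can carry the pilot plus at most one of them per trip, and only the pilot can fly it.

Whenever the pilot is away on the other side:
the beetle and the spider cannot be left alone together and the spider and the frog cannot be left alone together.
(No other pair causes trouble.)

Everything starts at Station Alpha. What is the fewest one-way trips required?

15

Counting alone: the pilot can take at most 1 across per trip to Station Beta, so moving all 7 needs at least 7 loaded trips out, with a return between consecutive ones — at least 13 crossings.
The safety rule pushes this higher. Following every safe sequence of crossings, the most of the 7 that can be at Station Beta as the shuttle arrives there on crossing 13 is 6 — never all 7.
So no plan with fewer than 15 crossings exists, and this one achieves 15:
1. Pilot goes to Station Beta with the spider.  [Station Alpha: the beetle, the cricket, the finch, the frog, the snake, the sparrow | Station Beta: the spider]
2. Pilot goes back to Station Alpha alone.  [Station Alpha: the beetle, the cricket, the finch, the frog, the snake, the sparrow | Station Beta: the spider]
3. Pilot goes to Station Beta with the snake.  [Station Alpha: the beetle, the cricket, the finch, the frog, the sparrow | Station Beta: the snake, the spider]
4. Pilot goes back to Station Alpha alone.  [Station Alpha: the beetle, the cricket, the finch, the frog, the sparrow | Station Beta: the snake, the spider]
5. Pilot goes to Station Beta with the cricket.  [Station Alpha: the beetle, the finch, the frog, the sparrow | Station Beta: the cricket, the snake, the spider]
6. Pilot goes back to Station Alpha alone.  [Station Alpha: the beetle, the finch, the frog, the sparrow | Station Beta: the cricket, the snake, the spider]
7. Pilot goes to Station Beta with the sparrow.  [Station Alpha: the beetle, the finch, the frog | Station Beta: the cricket, the snake, the sparrow, the spider]
8. Pilot goes back to Station Alpha alone.  [Station Alpha: the beetle, the finch, the frog | Station Beta: the cricket, the snake, the sparrow, the spider]
9. Pilot goes to Station Beta with the beetle.  [Station Alpha: the finch, the frog | Station Beta: the beetle, the cricket, the snake, the sparrow, the spider]
10. Pilot goes back to Station Alpha with the spider.  [Station Alpha: the finch, the frog, the spider | Station Beta: the beetle, the cricket, the snake, the sparrow]
11. Pilot goes to Station Beta with the frog.  [Station Alpha: the finch, the spider | Station Beta: the beetle, the cricket, the frog, the snake, the sparrow]
12. Pilot goes back to Station Alpha alone.  [Station Alpha: the finch, the spider | Station Beta: the beetle, the cricket, the frog, the snake, the sparrow]
13. Pilot goes to Station Beta with the finch.  [Station Alpha: the spider | Station Beta: the beetle, the cricket, the finch, the frog, the snake, the sparrow]
14. Pilot goes back to Station Alpha alone.  [Station Alpha: the spider | Station Beta: the beetle, the cricket, the finch, the frog, the snake, the sparrow]
15. Pilot goes to Station Beta with the spider.  [Station Alpha: — | Station Beta: the beetle, the cricket, the finch, the frog, the snake, the sparrow, the spider]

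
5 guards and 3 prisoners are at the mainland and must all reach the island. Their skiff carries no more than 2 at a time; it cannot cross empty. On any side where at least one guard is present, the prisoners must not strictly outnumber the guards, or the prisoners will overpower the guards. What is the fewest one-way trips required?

13

Counting alone: each trip to the island takes at most 2 across and each return brings at least 1 back, so after t trips out (and t−1 returns) at most 2t − (t−1) of the 8 are across; that first reaches 8 at t = 7, so at least 13 crossings are needed.
The plan below uses exactly 13 crossings, so it is optimal:
1. 2 prisoners → the island.  (the mainland: 5G 1P; the island: 0G 2P)
2. 1 prisoner ← the mainland.  (the mainland: 5G 2P; the island: 0G 1P)
3. 2 prisoners → the island.  (the mainland: 5G 0P; the island: 0G 3P)
4. 1 prisoner ← the mainland.  (the mainland: 5G 1P; the island: 0G 2P)
5. 2 guards → the island.  (the mainland: 3G 1P; the island: 2G 2P)
6. 1 prisoner ← the mainland.  (the mainland: 3G 2P; the island: 2G 1P)
7. 1 guard and 1 prisoner → the island.  (the mainland: 2G 1P; the island: 3G 2P)
8. 1 prisoner ← the mainland.  (the mainland: 2G 2P; the island: 3G 1P)
9. 2 prisoners → the island.  (the mainland: 2G 0P; the island: 3G 3P)
10. 1 prisoner ← the mainland.  (the mainland: 2G 1P; the island: 3G 2P)
11. 1 guard and 1 prisoner → the island.  (the mainland: 1G 0P; the island: 4G 3P)
12. 1 prisoner ← the mainland.  (the mainland: 1G 1P; the island: 4G 2P)
13. 1 guard and 1 prisoner → the island.  (the mainland: 0G 0P; the island: 5G 3P)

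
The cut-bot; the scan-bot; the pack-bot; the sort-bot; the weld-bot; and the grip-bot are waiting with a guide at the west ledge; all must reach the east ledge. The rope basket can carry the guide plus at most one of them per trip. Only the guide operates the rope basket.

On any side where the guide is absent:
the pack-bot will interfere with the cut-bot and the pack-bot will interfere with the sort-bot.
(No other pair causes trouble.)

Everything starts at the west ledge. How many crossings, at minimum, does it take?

Counting alone: the guide can take at most 1 across per trip to the east ledge, so moving all 6 needs at least 6 loaded trips out, with a return between consecutive ones — at least 11 crossings.
The safety rule pushes this higher. Following every safe sequence of crossings, the most of the 6 that can be at the east ledge as the rope basket arrives there on crossing 11 is 5 — never all 6.
So no plan with fewer than 13 crossings exists, and this one achieves 13:
1. Guide goes to the east ledge with the pack-bot.
2. Guide goes back to the west ledge alone.
3. Guide goes to the east ledge with the cut-bot.
4. Guide goes back to the west ledge with the pack-bot.
5. Guide goes to the east ledge with the sort-bot.
6. Guide goes back to the west ledge alone.
7. Guide goes to the east ledge with the scan-bot.
8. Guide goes back to the west ledge alone.
9. Guide goes to the east ledge with the weld-bot.
10. Guide goes back to the west ledge alone.
11. Guide goes to the east ledge with the grip-bot.
12. Guide goes back to the west ledge alone.
13. Guide goes to the east ledge with the pack-bot.

13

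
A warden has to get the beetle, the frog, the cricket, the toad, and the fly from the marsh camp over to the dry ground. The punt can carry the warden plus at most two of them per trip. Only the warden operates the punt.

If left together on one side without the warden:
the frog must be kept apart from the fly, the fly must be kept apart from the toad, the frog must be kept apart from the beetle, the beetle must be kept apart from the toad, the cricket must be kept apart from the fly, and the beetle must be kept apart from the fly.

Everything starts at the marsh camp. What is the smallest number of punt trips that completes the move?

Counting alone: the warden can take at most 2 across per trip to the dry ground, so moving all 5 needs at least 3 loaded trips out, with a return between consecutive ones — at least 5 crossings.
The safety rule pushes this higher. Following every safe sequence of crossings, the most of the 5 that can be at the dry ground as the punt arrives there on crossing 5 is 4 — never all 5.
So no plan with fewer than 7 crossings exists, and this one achieves 7:
1. Warden goes to the dry ground with the beetle and the fly.  [the marsh camp: the cricket, the frog, the toad | the dry ground: the beetle, the fly]
2. Warden goes back to the marsh camp with the beetle.  [the marsh camp: the beetle, the cricket, the frog, the toad | the dry ground: the fly]
3. Warden goes to the dry ground with the beetle and the cricket.  [the marsh camp: the frog, the toad | the dry ground: the beetle, the cricket, the fly]
4. Warden goes back to the marsh camp with the fly.  [the marsh camp: the fly, the frog, the toad | the dry ground: the beetle, the cricket]
5. Warden goes to the dry ground with the frog and the toad.  [the marsh camp: the fly | the dry ground: the beetle, the cricket, the frog, the toad]
6. Warden goes back to the marsh camp with the beetle.  [the marsh camp: the beetle, the fly | the dry ground: the cricket, the frog, the toad]
7. Warden goes to the dry ground with the beetle and the fly.  [the marsh camp: — | the dry ground: the beetle, the cricket, the fly, the frog, the toad]

7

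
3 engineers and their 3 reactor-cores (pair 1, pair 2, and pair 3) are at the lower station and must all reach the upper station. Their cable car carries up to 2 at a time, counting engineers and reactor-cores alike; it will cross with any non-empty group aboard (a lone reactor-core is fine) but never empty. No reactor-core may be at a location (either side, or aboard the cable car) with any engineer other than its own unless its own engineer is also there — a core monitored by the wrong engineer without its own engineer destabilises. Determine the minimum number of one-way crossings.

11

Counting alone: each trip to the upper station takes at most 2 across and each return brings at least 1 back, so after t trips out (and t−1 returns) at most 2t − (t−1) of the 6 are across; that first reaches 6 at t = 5, so at least 9 crossings are needed.
The safety rule pushes this higher. Following every safe sequence of crossings, the most of the 6 that can be at the upper station as the cable car arrives there on crossing 9 is 5 — never all 6.
So no plan with fewer than 11 crossings exists, and this one achieves 11:
1. engineer 1 and reactor-core 1 cross → the upper station.
2. engineer 1 crosses ← the lower station.
3. reactor-core 2 and reactor-core 3 cross → the upper station.
4. reactor-core 1 crosses ← the lower station.
5. engineer 2 and engineer 3 cross → the upper station.
6. engineer 2 and reactor-core 2 cross ← the lower station.
7. engineer 1 and engineer 2 cross → the upper station.
8. reactor-core 3 crosses ← the lower station.
9. reactor-core 1 and reactor-core 2 cross → the upper station.
10. engineer 3 crosses ← the lower station.
11. engineer 3 and reactor-core 3 cross → the upper station.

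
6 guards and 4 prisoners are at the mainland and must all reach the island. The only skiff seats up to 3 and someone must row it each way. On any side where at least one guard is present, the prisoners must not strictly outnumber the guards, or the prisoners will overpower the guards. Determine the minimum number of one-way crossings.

9

Counting alone: each trip to the island takes at most 3 across and each return brings at least 1 back, so after t trips out (and t−1 returns) at most 3t − (t−1) of the 10 are across; that first reaches 10 at t = 5, so at least 9 crossings are needed.
The plan below uses exactly 9 crossings, so it is optimal:
1. 2 prisoners → the island.  (the mainland: 6G 2P; the island: 0G 2P)
2. 1 prisoner ← the mainland.  (the mainland: 6G 3P; the island: 0G 1P)
3. 3 prisoners → the island.  (the mainland: 6G 0P; the island: 0G 4P)
4. 1 prisoner ← the mainland.  (the mainland: 6G 1P; the island: 0G 3P)
5. 3 guards → the island.  (the mainland: 3G 1P; the island: 3G 3P)
6. 1 prisoner ← the mainland.  (the mainland: 3G 2P; the island: 3G 2P)
7. 1 guard and 2 prisoners → the island.  (the mainland: 2G 0P; the island: 4G 4P)
8. 1 prisoner ← the mainland.  (the mainland: 2G 1P; the island: 4G 3P)
9. 2 guards and 1 prisoner → the island.  (the mainland: 0G 0P; the island: 6G 4P)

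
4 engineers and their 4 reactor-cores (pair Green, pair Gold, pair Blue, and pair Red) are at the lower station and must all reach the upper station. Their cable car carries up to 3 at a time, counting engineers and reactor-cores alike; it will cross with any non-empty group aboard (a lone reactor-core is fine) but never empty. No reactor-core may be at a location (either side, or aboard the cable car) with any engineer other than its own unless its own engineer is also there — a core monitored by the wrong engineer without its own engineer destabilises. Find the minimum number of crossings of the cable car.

Counting alone: each trip to the upper station takes at most 3 across and each return brings at least 1 back, so after t trips out (and t−1 returns) at most 3t − (t−1) of the 8 are across; that first reaches 8 at t = 4, so at least 7 crossings are needed.
The safety rule pushes this higher. Following every safe sequence of crossings, the most of the 8 that can be at the upper station as the cable car arrives there on crossing 7 is 7 — never all 8.
So no plan with fewer than 9 crossings exists, and this one achieves 9:
1. engineer Green and reactor-core Green cross → the upper station.
2. engineer Green crosses ← the lower station.
3. engineer Gold, engineer Green, and reactor-core Gold cross → the upper station.
4. engineer Green and reactor-core Green cross ← the lower station.
5. engineer Blue, engineer Green, and engineer Red cross → the upper station.
6. reactor-core Gold crosses ← the lower station.
7. reactor-core Gold and reactor-core Green cross → the upper station.
8. reactor-core Green crosses ← the lower station.
9. reactor-core Blue, reactor-core Green, and reactor-core Red cross → the upper station.

9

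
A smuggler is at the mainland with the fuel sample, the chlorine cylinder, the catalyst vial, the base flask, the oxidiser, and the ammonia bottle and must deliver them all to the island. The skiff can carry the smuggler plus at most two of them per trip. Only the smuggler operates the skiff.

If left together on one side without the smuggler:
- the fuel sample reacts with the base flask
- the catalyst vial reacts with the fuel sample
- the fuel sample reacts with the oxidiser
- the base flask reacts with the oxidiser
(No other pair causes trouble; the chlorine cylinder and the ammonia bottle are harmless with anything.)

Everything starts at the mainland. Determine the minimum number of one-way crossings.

9

Counting alone: the smuggler can take at most 2 across per trip to the island, so moving all 6 needs at least 3 loaded trips out, with a return between consecutive ones — at least 5 crossings.
The safety rule pushes this higher. Following every safe sequence of crossings, the most of the 6 that can be at the island as the skiff arrives there on crossings 5, 7 is 4, 5 respectively — never all 6.
So no plan with fewer than 9 crossings exists, and this one achieves 9:
1. Smuggler goes to the island with the base flask and the fuel sample.
2. Smuggler goes back to the mainland with the fuel sample.
3. Smuggler goes to the island with the chlorine cylinder and the fuel sample.
4. Smuggler goes back to the mainland with the fuel sample.
5. Smuggler goes to the island with the catalyst vial and the fuel sample.
6. Smuggler goes back to the mainland with the fuel sample.
7. Smuggler goes to the island with the ammonia bottle and the fuel sample.
8. Smuggler goes back to the mainland with the fuel sample.
9. Smuggler goes to the island with the fuel sample and the oxidiser.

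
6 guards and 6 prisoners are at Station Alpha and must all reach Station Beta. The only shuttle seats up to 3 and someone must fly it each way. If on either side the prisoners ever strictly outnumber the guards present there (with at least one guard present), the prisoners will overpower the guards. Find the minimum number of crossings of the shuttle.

Following every safe sequence of crossings from the start, the most of the 12 that can be at Station Beta as the shuttle arrives there on crossings 1, 3, 5 is 3, 5, 6 respectively; the best ever achieved is 6 of 12.
From crossing 7 on, no configuration arises that was not already reachable earlier: only 17 distinct safe configurations (who is on which side, and where the shuttle is) can ever be reached, none of them has everyone across, and every continuation just revisits them. They are: 0 guards + 0 prisoners across (shuttle back at the start); 0 guards + 1 prisoner across (shuttle there); 0 guards + 1 prisoner across (shuttle back at the start); 0 guards + 2 prisoners across (shuttle there); 0 guards + 2 prisoners across (shuttle back at the start); 0 guards + 3 prisoners across (shuttle there); 0 guards + 3 prisoners across (shuttle back at the start); 0 guards + 4 prisoners across (shuttle there); 0 guards + 4 prisoners across (shuttle back at the start); 0 guards + 5 prisoners across (shuttle there); 0 guards + 5 prisoners across (shuttle back at the start); 0 guards + 6 prisoners across (shuttle there); 1 guard + 1 prisoner across (shuttle there); 1 guard + 1 prisoner across (shuttle back at the start); 2 guards + 2 prisoners across (shuttle there); 2 guards + 2 prisoners across (shuttle back at the start); 3 guards + 3 prisoners across (shuttle there). So no valid plan exists.

impossible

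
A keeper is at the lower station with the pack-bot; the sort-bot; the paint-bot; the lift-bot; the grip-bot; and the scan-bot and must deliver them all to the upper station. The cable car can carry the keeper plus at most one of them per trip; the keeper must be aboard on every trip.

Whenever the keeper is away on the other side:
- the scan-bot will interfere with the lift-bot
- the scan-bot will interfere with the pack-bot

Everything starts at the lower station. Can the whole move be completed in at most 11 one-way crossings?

No

Counting alone: the keeper can take at most 1 across per trip to the upper station, so moving all 6 needs at least 6 loaded trips out, with a return between consecutive ones — at least 11 crossings.
The safety rule pushes this higher. Following every safe sequence of crossings, the most of the 6 that can be at the upper station as the cable car arrives there on crossing 11 is 5 — never all 6.
So the move cannot be finished within 11 crossings. (The shortest complete plan takes 13:)
1. Keeper goes to the upper station with the scan-bot.  [the lower station: the grip-bot, the lift-bot, the pack-bot, the paint-bot, the sort-bot | the upper station: the scan-bot]
2. Keeper goes back to the lower station alone.  [the lower station: the grip-bot, the lift-bot, the pack-bot, the paint-bot, the sort-bot | the upper station: the scan-bot]
3. Keeper goes to the upper station with the pack-bot.  [the lower station: the grip-bot, the lift-bot, the paint-bot, the sort-bot | the upper station: the pack-bot, the scan-bot]
4. Keeper goes back to the lower station with the scan-bot.  [the lower station: the grip-bot, the lift-bot, the paint-bot, the scan-bot, the sort-bot | the upper station: the pack-bot]
5. Keeper goes to the upper station with the lift-bot.  [the lower station: the grip-bot, the paint-bot, the scan-bot, the sort-bot | the upper station: the lift-bot, the pack-bot]
6. Keeper goes back to the lower station alone.  [the lower station: the grip-bot, the paint-bot, the scan-bot, the sort-bot | the upper station: the lift-bot, the pack-bot]
7. Keeper goes to the upper station with the sort-bot.  [the lower station: the grip-bot, the paint-bot, the scan-bot | the upper station: the lift-bot, the pack-bot, the sort-bot]
8. Keeper goes back to the lower station alone.  [the lower station: the grip-bot, the paint-bot, the scan-bot | the upper station: the lift-bot, the pack-bot, the sort-bot]
9. Keeper goes to the upper station with the paint-bot.  [the lower station: the grip-bot, the scan-bot | the upper station: the lift-bot, the pack-bot, the paint-bot, the sort-bot]
10. Keeper goes back to the lower station alone.  [the lower station: the grip-bot, the scan-bot | the upper station: the lift-bot, the pack-bot, the paint-bot, the sort-bot]
11. Keeper goes to the upper station with the grip-bot.  [the lower station: the scan-bot | the upper station: the grip-bot, the lift-bot, the pack-bot, the paint-bot, the sort-bot]
12. Keeper goes back to the lower station alone.  [the lower station: the scan-bot | the upper station: the grip-bot, the lift-bot, the pack-bot, the paint-bot, the sort-bot]
13. Keeper goes to the upper station with the scan-bot.  [the lower station: — | the upper station: the grip-bot, the lift-bot, the pack-bot, the paint-bot, the scan-bot, the sort-bot]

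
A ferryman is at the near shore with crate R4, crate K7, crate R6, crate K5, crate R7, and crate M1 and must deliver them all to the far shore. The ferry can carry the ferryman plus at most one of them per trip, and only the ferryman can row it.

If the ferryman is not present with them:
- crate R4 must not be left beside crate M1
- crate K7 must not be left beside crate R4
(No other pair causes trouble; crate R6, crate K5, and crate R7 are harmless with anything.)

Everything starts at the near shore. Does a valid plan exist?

Yes

1. Ferryman goes to the far shore with crate R4.  [the near shore: crate K5, crate K7, crate M1, crate R6, crate R7 | the far shore: crate R4]
2. Ferryman goes back to the near shore alone.  [the near shore: crate K5, crate K7, crate M1, crate R6, crate R7 | the far shore: crate R4]
3. Ferryman goes to the far shore with crate K7.  [the near shore: crate K5, crate M1, crate R6, crate R7 | the far shore: crate K7, crate R4]
4. Ferryman goes back to the near shore with crate R4.  [the near shore: crate K5, crate M1, crate R4, crate R6, crate R7 | the far shore: crate K7]
5. Ferryman goes to the far shore with crate M1.  [the near shore: crate K5, crate R4, crate R6, crate R7 | the far shore: crate K7, crate M1]
6. Ferryman goes back to the near shore alone.  [the near shore: crate K5, crate R4, crate R6, crate R7 | the far shore: crate K7, crate M1]
7. Ferryman goes to the far shore with crate R6.  [the near shore: crate K5, crate R4, crate R7 | the far shore: crate K7, crate M1, crate R6]
8. Ferryman goes back to the near shore alone.  [the near shore: crate K5, crate R4, crate R7 | the far shore: crate K7, crate M1, crate R6]
9. Ferryman goes to the far shore with crate K5.  [the near shore: crate R4, crate R7 | the far shore: crate K5, crate K7, crate M1, crate R6]
10. Ferryman goes back to the near shore alone.  [the near shore: crate R4, crate R7 | the far shore: crate K5, crate K7, crate M1, crate R6]
11. Ferryman goes to the far shore with crate R7.  [the near shore: crate R4 | the far shore: crate K5, crate K7, crate M1, crate R6, crate R7]
12. Ferryman goes back to the near shore alone.  [the near shore: crate R4 | the far shore: crate K5, crate K7, crate M1, crate R6, crate R7]
13. Ferryman goes to the far shore with crate R4.  [the near shore: — | the far shore: crate K5, crate K7, crate M1, crate R4, crate R6, crate R7]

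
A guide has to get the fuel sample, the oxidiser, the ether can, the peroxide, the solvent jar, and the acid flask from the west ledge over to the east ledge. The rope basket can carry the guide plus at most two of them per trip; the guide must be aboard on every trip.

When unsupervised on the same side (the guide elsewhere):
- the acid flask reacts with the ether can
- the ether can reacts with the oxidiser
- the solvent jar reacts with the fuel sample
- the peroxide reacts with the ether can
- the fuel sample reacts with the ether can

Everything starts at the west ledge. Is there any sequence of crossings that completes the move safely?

Yes

1. Guide goes to the east ledge with the ether can and the fuel sample.  [the west ledge: the acid flask, the oxidiser, the peroxide, the solvent jar | the east ledge: the ether can, the fuel sample]
2. Guide goes back to the west ledge with the fuel sample.  [the west ledge: the acid flask, the fuel sample, the oxidiser, the peroxide, the solvent jar | the east ledge: the ether can]
3. Guide goes to the east ledge with the fuel sample and the oxidiser.  [the west ledge: the acid flask, the peroxide, the solvent jar | the east ledge: the ether can, the fuel sample, the oxidiser]
4. Guide goes back to the west ledge with the ether can.  [the west ledge: the acid flask, the ether can, the peroxide, the solvent jar | the east ledge: the fuel sample, the oxidiser]
5. Guide goes to the east ledge with the acid flask and the peroxide.  [the west ledge: the ether can, the solvent jar | the east ledge: the acid flask, the fuel sample, the oxidiser, the peroxide]
6. Guide goes back to the west ledge alone.  [the west ledge: the ether can, the solvent jar | the east ledge: the acid flask, the fuel sample, the oxidiser, the peroxide]
7. Guide goes to the east ledge with the ether can and the solvent jar.  [the west ledge: — | the east ledge: the acid flask, the ether can, the fuel sample, the oxidiser, the peroxide, the solvent jar]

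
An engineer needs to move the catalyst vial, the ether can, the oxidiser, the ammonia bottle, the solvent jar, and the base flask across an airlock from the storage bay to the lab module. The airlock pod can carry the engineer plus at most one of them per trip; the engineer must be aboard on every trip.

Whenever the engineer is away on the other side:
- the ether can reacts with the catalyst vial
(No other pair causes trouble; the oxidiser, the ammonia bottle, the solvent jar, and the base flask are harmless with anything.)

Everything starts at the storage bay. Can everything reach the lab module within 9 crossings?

No

Counting alone: the engineer can take at most 1 across per trip to the lab module, so moving all 6 needs at least 6 loaded trips out, with a return between consecutive ones — at least 11 crossings.
Since 9 < 11, 9 crossings cannot be enough. (The shortest complete plan in fact takes 11:)
1. Engineer goes to the lab module with the catalyst vial.
2. Engineer goes back to the storage bay alone.
3. Engineer goes to the lab module with the oxidiser.
4. Engineer goes back to the storage bay alone.
5. Engineer goes to the lab module with the ammonia bottle.
6. Engineer goes back to the storage bay alone.
7. Engineer goes to the lab module with the solvent jar.
8. Engineer goes back to the storage bay alone.
9. Engineer goes to the lab module with the base flask.
10. Engineer goes back to the storage bay alone.
11. Engineer goes to the lab module with the ether can.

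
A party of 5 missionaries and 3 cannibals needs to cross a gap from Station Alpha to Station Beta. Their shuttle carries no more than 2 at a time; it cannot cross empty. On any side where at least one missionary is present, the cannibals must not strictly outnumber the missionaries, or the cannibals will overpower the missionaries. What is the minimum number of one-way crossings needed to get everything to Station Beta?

13

Counting alone: each trip to Station Beta takes at most 2 across and each return brings at least 1 back, so after t trips out (and t−1 returns) at most 2t − (t−1) of the 8 are across; that first reaches 8 at t = 7, so at least 13 crossings are needed.
The plan below uses exactly 13 crossings, so it is optimal:
1. 2 cannibals → Station Beta.  (Station Alpha: 5M 1C; Station Beta: 0M 2C)
2. 1 cannibal ← Station Alpha.  (Station Alpha: 5M 2C; Station Beta: 0M 1C)
3. 2 cannibals → Station Beta.  (Station Alpha: 5M 0C; Station Beta: 0M 3C)
4. 1 cannibal ← Station Alpha.  (Station Alpha: 5M 1C; Station Beta: 0M 2C)
5. 2 missionaries → Station Beta.  (Station Alpha: 3M 1C; Station Beta: 2M 2C)
6. 1 cannibal ← Station Alpha.  (Station Alpha: 3M 2C; Station Beta: 2M 1C)
7. 1 missionary and 1 cannibal → Station Beta.  (Station Alpha: 2M 1C; Station Beta: 3M 2C)
8. 1 cannibal ← Station Alpha.  (Station Alpha: 2M 2C; Station Beta: 3M 1C)
9. 2 cannibals → Station Beta.  (Station Alpha: 2M 0C; Station Beta: 3M 3C)
10. 1 cannibal ← Station Alpha.  (Station Alpha: 2M 1C; Station Beta: 3M 2C)
11. 1 missionary and 1 cannibal → Station Beta.  (Station Alpha: 1M 0C; Station Beta: 4M 3C)
12. 1 cannibal ← Station Alpha.  (Station Alpha: 1M 1C; Station Beta: 4M 2C)
13. 1 missionary and 1 cannibal → Station Beta.  (Station Alpha: 0M 0C; Station Beta: 5M 3C)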